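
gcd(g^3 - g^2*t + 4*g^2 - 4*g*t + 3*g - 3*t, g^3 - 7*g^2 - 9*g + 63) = g + 3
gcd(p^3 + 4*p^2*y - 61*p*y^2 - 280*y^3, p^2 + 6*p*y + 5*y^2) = p + 5*y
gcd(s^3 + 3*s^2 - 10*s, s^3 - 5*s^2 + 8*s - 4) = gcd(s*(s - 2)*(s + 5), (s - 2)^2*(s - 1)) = s - 2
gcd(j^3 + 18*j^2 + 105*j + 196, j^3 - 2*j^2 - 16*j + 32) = j + 4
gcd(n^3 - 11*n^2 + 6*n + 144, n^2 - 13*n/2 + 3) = n - 6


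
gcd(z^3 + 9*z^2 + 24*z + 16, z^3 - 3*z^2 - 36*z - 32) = z^2 + 5*z + 4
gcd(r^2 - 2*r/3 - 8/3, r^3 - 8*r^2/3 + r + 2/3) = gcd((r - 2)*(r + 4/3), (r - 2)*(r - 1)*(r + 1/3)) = r - 2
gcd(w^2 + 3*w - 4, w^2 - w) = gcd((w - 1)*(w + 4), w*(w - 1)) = w - 1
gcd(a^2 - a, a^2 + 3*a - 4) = a - 1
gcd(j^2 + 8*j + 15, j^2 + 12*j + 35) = j + 5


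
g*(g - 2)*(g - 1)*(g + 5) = g^4 + 2*g^3 - 13*g^2 + 10*g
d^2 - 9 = (d - 3)*(d + 3)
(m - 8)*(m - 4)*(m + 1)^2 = m^4 - 10*m^3 + 9*m^2 + 52*m + 32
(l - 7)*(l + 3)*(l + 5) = l^3 + l^2 - 41*l - 105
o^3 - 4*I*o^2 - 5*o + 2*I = (o - 2*I)*(o - I)^2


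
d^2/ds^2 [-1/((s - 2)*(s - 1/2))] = 4*(-4*(s - 2)^2 - 2*(s - 2)*(2*s - 1) - (2*s - 1)^2)/((s - 2)^3*(2*s - 1)^3)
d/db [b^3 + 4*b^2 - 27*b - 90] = 3*b^2 + 8*b - 27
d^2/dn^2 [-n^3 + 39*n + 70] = -6*n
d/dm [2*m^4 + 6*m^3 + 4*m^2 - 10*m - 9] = 8*m^3 + 18*m^2 + 8*m - 10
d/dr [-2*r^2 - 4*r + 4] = -4*r - 4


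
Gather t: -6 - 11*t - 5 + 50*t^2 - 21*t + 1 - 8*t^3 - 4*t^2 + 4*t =-8*t^3 + 46*t^2 - 28*t - 10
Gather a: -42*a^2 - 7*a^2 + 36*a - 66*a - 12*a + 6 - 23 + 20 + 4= -49*a^2 - 42*a + 7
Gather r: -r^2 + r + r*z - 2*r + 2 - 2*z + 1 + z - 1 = -r^2 + r*(z - 1) - z + 2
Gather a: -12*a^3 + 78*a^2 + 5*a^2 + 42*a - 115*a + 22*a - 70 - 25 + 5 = -12*a^3 + 83*a^2 - 51*a - 90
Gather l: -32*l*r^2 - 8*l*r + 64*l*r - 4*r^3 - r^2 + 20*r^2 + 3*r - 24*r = l*(-32*r^2 + 56*r) - 4*r^3 + 19*r^2 - 21*r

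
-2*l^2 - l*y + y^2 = (-2*l + y)*(l + y)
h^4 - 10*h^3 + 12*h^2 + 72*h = h*(h - 6)^2*(h + 2)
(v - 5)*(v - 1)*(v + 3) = v^3 - 3*v^2 - 13*v + 15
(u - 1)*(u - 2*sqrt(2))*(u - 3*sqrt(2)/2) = u^3 - 7*sqrt(2)*u^2/2 - u^2 + 7*sqrt(2)*u/2 + 6*u - 6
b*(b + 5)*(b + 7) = b^3 + 12*b^2 + 35*b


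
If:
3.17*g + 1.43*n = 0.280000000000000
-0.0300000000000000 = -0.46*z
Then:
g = 0.0883280757097792 - 0.451104100946372*n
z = 0.07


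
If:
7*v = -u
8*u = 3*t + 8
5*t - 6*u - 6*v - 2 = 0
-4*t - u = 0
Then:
No Solution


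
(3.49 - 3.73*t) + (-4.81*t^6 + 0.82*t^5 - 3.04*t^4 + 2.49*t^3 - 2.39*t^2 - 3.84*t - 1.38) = -4.81*t^6 + 0.82*t^5 - 3.04*t^4 + 2.49*t^3 - 2.39*t^2 - 7.57*t + 2.11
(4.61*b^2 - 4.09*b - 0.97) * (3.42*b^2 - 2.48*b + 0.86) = 15.7662*b^4 - 25.4206*b^3 + 10.7904*b^2 - 1.1118*b - 0.8342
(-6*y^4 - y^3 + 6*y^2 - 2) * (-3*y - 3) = 18*y^5 + 21*y^4 - 15*y^3 - 18*y^2 + 6*y + 6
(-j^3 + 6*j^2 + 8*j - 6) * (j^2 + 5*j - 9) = -j^5 + j^4 + 47*j^3 - 20*j^2 - 102*j + 54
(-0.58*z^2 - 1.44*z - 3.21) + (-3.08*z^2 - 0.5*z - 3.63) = -3.66*z^2 - 1.94*z - 6.84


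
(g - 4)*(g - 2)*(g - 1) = g^3 - 7*g^2 + 14*g - 8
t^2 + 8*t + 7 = (t + 1)*(t + 7)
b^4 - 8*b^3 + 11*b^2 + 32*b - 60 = (b - 5)*(b - 3)*(b - 2)*(b + 2)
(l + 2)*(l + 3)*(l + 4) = l^3 + 9*l^2 + 26*l + 24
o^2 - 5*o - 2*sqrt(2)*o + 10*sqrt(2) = (o - 5)*(o - 2*sqrt(2))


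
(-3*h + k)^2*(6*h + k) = 54*h^3 - 27*h^2*k + k^3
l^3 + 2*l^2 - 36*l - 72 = (l - 6)*(l + 2)*(l + 6)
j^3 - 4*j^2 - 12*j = j*(j - 6)*(j + 2)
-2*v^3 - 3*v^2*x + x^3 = (-2*v + x)*(v + x)^2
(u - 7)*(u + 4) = u^2 - 3*u - 28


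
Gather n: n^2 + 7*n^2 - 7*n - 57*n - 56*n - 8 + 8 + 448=8*n^2 - 120*n + 448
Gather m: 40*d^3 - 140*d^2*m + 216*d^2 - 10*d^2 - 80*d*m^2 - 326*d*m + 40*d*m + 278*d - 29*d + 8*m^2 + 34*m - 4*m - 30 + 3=40*d^3 + 206*d^2 + 249*d + m^2*(8 - 80*d) + m*(-140*d^2 - 286*d + 30) - 27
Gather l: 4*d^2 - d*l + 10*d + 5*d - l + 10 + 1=4*d^2 + 15*d + l*(-d - 1) + 11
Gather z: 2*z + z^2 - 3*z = z^2 - z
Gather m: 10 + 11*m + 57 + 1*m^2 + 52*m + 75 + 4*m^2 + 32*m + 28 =5*m^2 + 95*m + 170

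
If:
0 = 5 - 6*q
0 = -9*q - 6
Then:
No Solution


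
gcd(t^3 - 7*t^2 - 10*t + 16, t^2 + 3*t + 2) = t + 2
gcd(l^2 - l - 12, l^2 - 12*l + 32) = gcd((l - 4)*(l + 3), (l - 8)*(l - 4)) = l - 4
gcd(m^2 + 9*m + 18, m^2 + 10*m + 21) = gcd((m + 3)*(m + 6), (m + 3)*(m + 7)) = m + 3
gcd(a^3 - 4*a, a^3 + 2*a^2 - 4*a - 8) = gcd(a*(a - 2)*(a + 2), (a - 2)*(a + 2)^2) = a^2 - 4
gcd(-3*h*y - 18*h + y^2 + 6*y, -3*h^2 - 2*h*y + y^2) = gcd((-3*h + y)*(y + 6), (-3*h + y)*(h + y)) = -3*h + y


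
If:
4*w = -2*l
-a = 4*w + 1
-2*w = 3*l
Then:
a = -1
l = 0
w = 0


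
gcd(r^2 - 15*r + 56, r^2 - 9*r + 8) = r - 8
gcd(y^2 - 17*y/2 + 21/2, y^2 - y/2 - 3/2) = y - 3/2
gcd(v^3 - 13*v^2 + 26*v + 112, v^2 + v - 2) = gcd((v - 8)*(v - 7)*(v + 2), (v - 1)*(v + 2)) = v + 2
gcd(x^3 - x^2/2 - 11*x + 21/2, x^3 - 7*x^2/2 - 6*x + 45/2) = x - 3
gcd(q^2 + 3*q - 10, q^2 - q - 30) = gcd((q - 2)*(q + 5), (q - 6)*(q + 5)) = q + 5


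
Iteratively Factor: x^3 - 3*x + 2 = (x - 1)*(x^2 + x - 2) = (x - 1)^2*(x + 2)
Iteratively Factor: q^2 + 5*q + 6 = (q + 2)*(q + 3)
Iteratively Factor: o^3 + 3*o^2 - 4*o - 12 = (o - 2)*(o^2 + 5*o + 6) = (o - 2)*(o + 2)*(o + 3)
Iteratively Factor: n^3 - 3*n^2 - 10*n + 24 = (n + 3)*(n^2 - 6*n + 8) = (n - 2)*(n + 3)*(n - 4)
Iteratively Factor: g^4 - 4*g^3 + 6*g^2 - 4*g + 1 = (g - 1)*(g^3 - 3*g^2 + 3*g - 1) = (g - 1)^2*(g^2 - 2*g + 1) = (g - 1)^3*(g - 1)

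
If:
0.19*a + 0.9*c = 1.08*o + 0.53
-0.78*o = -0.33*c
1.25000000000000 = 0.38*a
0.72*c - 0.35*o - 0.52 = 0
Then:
No Solution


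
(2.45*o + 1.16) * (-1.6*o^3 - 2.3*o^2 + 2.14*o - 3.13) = -3.92*o^4 - 7.491*o^3 + 2.575*o^2 - 5.1861*o - 3.6308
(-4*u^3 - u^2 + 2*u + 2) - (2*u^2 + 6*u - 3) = -4*u^3 - 3*u^2 - 4*u + 5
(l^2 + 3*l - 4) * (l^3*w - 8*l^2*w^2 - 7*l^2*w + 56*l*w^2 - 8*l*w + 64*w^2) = l^5*w - 8*l^4*w^2 - 4*l^4*w + 32*l^3*w^2 - 33*l^3*w + 264*l^2*w^2 + 4*l^2*w - 32*l*w^2 + 32*l*w - 256*w^2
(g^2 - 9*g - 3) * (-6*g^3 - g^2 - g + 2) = -6*g^5 + 53*g^4 + 26*g^3 + 14*g^2 - 15*g - 6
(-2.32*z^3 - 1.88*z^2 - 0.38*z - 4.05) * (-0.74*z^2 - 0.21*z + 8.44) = 1.7168*z^5 + 1.8784*z^4 - 18.9048*z^3 - 12.7904*z^2 - 2.3567*z - 34.182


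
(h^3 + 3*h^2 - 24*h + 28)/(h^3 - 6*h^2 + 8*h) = (h^2 + 5*h - 14)/(h*(h - 4))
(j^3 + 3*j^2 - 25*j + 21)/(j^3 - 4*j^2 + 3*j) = (j + 7)/j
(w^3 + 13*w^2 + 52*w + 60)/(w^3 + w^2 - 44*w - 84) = (w + 5)/(w - 7)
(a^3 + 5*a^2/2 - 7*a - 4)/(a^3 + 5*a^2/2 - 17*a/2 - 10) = (2*a^2 - 3*a - 2)/(2*a^2 - 3*a - 5)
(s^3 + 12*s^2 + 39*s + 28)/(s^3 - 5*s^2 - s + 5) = (s^2 + 11*s + 28)/(s^2 - 6*s + 5)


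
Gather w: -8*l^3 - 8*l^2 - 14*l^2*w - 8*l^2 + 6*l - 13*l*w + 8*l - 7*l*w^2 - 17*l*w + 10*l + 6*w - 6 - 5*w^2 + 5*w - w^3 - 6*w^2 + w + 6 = -8*l^3 - 16*l^2 + 24*l - w^3 + w^2*(-7*l - 11) + w*(-14*l^2 - 30*l + 12)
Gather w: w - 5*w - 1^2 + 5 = 4 - 4*w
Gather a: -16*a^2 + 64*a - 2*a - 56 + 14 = -16*a^2 + 62*a - 42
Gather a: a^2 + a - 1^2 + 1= a^2 + a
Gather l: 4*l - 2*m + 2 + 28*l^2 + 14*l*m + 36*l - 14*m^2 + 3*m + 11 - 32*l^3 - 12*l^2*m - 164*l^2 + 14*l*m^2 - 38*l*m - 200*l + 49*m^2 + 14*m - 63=-32*l^3 + l^2*(-12*m - 136) + l*(14*m^2 - 24*m - 160) + 35*m^2 + 15*m - 50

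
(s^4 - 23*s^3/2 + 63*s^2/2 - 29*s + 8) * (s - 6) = s^5 - 35*s^4/2 + 201*s^3/2 - 218*s^2 + 182*s - 48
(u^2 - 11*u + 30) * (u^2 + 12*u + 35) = u^4 + u^3 - 67*u^2 - 25*u + 1050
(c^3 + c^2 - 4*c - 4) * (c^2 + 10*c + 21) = c^5 + 11*c^4 + 27*c^3 - 23*c^2 - 124*c - 84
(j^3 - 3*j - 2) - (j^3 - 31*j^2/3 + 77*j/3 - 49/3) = 31*j^2/3 - 86*j/3 + 43/3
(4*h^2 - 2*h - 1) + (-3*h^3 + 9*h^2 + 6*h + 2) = -3*h^3 + 13*h^2 + 4*h + 1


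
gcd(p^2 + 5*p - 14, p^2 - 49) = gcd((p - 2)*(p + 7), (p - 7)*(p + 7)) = p + 7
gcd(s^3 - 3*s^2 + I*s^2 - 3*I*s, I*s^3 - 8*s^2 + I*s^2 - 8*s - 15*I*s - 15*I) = 1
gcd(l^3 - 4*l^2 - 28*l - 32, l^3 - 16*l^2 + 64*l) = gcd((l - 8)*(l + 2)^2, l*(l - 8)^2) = l - 8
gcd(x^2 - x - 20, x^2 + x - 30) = x - 5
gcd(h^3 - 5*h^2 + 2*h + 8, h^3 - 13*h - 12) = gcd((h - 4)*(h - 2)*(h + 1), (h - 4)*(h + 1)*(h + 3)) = h^2 - 3*h - 4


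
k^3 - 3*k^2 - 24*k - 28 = (k - 7)*(k + 2)^2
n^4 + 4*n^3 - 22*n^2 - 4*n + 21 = (n - 3)*(n - 1)*(n + 1)*(n + 7)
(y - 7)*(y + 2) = y^2 - 5*y - 14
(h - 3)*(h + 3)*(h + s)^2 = h^4 + 2*h^3*s + h^2*s^2 - 9*h^2 - 18*h*s - 9*s^2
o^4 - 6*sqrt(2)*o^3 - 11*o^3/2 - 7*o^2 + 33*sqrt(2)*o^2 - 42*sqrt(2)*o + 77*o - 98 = (o - 7/2)*(o - 2)*(o - 7*sqrt(2))*(o + sqrt(2))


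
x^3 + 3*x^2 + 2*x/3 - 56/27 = (x - 2/3)*(x + 4/3)*(x + 7/3)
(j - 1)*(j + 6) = j^2 + 5*j - 6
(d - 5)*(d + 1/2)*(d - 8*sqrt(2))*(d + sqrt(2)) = d^4 - 7*sqrt(2)*d^3 - 9*d^3/2 - 37*d^2/2 + 63*sqrt(2)*d^2/2 + 35*sqrt(2)*d/2 + 72*d + 40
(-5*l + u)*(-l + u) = 5*l^2 - 6*l*u + u^2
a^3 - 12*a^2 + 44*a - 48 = (a - 6)*(a - 4)*(a - 2)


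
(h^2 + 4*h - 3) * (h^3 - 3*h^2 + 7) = h^5 + h^4 - 15*h^3 + 16*h^2 + 28*h - 21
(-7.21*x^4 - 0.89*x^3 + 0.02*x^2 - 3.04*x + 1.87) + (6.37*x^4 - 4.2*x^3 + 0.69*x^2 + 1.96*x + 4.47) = -0.84*x^4 - 5.09*x^3 + 0.71*x^2 - 1.08*x + 6.34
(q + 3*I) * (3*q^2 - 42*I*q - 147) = 3*q^3 - 33*I*q^2 - 21*q - 441*I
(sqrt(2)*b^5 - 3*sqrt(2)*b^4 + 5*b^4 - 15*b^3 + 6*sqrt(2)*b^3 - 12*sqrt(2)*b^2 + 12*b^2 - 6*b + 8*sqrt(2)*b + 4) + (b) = sqrt(2)*b^5 - 3*sqrt(2)*b^4 + 5*b^4 - 15*b^3 + 6*sqrt(2)*b^3 - 12*sqrt(2)*b^2 + 12*b^2 - 5*b + 8*sqrt(2)*b + 4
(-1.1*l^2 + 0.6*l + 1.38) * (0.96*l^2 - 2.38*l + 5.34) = -1.056*l^4 + 3.194*l^3 - 5.9772*l^2 - 0.0804*l + 7.3692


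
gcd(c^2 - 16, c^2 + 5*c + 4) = c + 4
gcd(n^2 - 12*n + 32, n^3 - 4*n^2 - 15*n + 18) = 1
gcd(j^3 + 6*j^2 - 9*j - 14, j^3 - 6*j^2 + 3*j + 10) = j^2 - j - 2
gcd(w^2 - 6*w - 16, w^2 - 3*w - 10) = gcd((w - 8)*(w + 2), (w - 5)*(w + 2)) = w + 2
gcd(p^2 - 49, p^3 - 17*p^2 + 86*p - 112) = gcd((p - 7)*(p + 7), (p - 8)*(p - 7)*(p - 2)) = p - 7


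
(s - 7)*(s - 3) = s^2 - 10*s + 21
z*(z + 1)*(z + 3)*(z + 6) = z^4 + 10*z^3 + 27*z^2 + 18*z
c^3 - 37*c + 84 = (c - 4)*(c - 3)*(c + 7)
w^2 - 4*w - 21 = (w - 7)*(w + 3)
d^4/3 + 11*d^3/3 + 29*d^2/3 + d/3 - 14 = (d/3 + 1)*(d - 1)*(d + 2)*(d + 7)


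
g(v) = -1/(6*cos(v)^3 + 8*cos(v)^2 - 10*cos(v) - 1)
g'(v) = -(18*sin(v)*cos(v)^2 + 16*sin(v)*cos(v) - 10*sin(v))/(6*cos(v)^3 + 8*cos(v)^2 - 10*cos(v) - 1)^2 = 2*(-9*cos(v)^2 - 8*cos(v) + 5)*sin(v)/(6*cos(v)^3 + 8*cos(v)^2 - 10*cos(v) - 1)^2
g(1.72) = -1.55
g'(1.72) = 28.60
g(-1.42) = 0.43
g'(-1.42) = -1.34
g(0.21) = -0.40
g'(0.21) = -0.77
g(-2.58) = -0.10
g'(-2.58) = -0.06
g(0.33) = -0.56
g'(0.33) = -2.17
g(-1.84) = -0.47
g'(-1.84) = -2.80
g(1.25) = 0.32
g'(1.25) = 0.30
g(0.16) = -0.37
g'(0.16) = -0.51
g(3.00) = -0.09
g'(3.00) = 0.01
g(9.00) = -0.10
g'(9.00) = 0.04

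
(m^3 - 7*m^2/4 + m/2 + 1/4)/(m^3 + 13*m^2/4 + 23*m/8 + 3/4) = 2*(4*m^3 - 7*m^2 + 2*m + 1)/(8*m^3 + 26*m^2 + 23*m + 6)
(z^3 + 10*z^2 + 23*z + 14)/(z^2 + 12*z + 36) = (z^3 + 10*z^2 + 23*z + 14)/(z^2 + 12*z + 36)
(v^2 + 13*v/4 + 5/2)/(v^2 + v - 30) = (v^2 + 13*v/4 + 5/2)/(v^2 + v - 30)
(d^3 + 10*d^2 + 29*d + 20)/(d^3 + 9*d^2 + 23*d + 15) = (d + 4)/(d + 3)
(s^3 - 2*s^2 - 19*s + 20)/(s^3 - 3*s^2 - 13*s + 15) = (s + 4)/(s + 3)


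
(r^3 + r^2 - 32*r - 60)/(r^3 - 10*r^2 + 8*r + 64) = (r^2 - r - 30)/(r^2 - 12*r + 32)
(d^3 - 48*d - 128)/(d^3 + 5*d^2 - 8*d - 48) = (d - 8)/(d - 3)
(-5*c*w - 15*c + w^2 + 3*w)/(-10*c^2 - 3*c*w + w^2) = (w + 3)/(2*c + w)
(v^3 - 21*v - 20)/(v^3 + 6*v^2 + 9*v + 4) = (v - 5)/(v + 1)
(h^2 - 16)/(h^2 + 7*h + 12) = (h - 4)/(h + 3)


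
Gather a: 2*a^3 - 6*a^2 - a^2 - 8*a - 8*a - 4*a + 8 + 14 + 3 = 2*a^3 - 7*a^2 - 20*a + 25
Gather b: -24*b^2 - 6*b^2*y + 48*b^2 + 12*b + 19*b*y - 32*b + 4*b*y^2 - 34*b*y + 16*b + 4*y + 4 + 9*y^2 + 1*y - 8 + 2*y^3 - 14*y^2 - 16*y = b^2*(24 - 6*y) + b*(4*y^2 - 15*y - 4) + 2*y^3 - 5*y^2 - 11*y - 4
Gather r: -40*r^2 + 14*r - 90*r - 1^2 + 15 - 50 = -40*r^2 - 76*r - 36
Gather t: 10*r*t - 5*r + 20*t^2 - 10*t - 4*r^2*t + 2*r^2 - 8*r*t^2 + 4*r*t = 2*r^2 - 5*r + t^2*(20 - 8*r) + t*(-4*r^2 + 14*r - 10)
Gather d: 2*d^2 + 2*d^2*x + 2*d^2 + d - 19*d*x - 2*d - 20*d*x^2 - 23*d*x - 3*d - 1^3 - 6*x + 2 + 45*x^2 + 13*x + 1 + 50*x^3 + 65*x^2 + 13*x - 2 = d^2*(2*x + 4) + d*(-20*x^2 - 42*x - 4) + 50*x^3 + 110*x^2 + 20*x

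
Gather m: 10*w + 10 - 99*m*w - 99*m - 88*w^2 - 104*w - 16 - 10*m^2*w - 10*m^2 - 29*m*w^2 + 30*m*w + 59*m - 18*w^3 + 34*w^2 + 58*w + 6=m^2*(-10*w - 10) + m*(-29*w^2 - 69*w - 40) - 18*w^3 - 54*w^2 - 36*w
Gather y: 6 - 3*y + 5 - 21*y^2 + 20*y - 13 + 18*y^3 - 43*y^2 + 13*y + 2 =18*y^3 - 64*y^2 + 30*y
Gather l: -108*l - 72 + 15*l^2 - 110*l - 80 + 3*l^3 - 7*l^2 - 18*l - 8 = 3*l^3 + 8*l^2 - 236*l - 160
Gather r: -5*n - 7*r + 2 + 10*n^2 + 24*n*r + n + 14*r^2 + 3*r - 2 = 10*n^2 - 4*n + 14*r^2 + r*(24*n - 4)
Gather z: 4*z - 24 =4*z - 24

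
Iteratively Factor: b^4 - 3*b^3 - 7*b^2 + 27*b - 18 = (b - 2)*(b^3 - b^2 - 9*b + 9) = (b - 2)*(b - 1)*(b^2 - 9) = (b - 2)*(b - 1)*(b + 3)*(b - 3)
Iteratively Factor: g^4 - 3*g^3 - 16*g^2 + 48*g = (g - 4)*(g^3 + g^2 - 12*g) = g*(g - 4)*(g^2 + g - 12) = g*(g - 4)*(g - 3)*(g + 4)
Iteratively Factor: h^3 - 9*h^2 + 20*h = (h - 5)*(h^2 - 4*h) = (h - 5)*(h - 4)*(h)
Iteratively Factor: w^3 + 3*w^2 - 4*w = (w - 1)*(w^2 + 4*w) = w*(w - 1)*(w + 4)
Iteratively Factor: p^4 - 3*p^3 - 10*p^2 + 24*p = (p)*(p^3 - 3*p^2 - 10*p + 24) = p*(p - 2)*(p^2 - p - 12) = p*(p - 4)*(p - 2)*(p + 3)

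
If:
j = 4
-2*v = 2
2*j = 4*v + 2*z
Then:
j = 4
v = -1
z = 6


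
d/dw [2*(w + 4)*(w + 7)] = 4*w + 22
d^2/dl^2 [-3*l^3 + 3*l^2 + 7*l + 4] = 6 - 18*l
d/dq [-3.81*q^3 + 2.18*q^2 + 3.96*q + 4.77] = -11.43*q^2 + 4.36*q + 3.96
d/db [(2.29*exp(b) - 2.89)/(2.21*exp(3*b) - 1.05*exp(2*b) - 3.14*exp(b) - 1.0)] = (-10.1218*exp(3*b) + 21.5652*exp(2*b) - 6.069*exp(b) - 11.3646)*exp(b)/(4.8841*exp(6*b) - 4.641*exp(5*b) - 12.7763*exp(4*b) + 2.174*exp(3*b) + 11.9596*exp(2*b) + 6.28*exp(b) + 1.0)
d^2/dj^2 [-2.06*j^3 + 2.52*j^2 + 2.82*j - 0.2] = 5.04 - 12.36*j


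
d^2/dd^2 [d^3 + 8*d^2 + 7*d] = 6*d + 16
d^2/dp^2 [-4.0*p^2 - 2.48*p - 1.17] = -8.00000000000000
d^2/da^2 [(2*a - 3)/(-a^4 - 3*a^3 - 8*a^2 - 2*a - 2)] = 2*(-(2*a - 3)*(4*a^3 + 9*a^2 + 16*a + 2)^2 + (8*a^3 + 18*a^2 + 32*a + (2*a - 3)*(6*a^2 + 9*a + 8) + 4)*(a^4 + 3*a^3 + 8*a^2 + 2*a + 2))/(a^4 + 3*a^3 + 8*a^2 + 2*a + 2)^3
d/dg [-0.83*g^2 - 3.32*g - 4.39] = -1.66*g - 3.32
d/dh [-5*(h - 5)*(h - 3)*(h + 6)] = -15*h^2 + 20*h + 165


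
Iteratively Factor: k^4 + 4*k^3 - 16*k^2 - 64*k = (k)*(k^3 + 4*k^2 - 16*k - 64) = k*(k - 4)*(k^2 + 8*k + 16) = k*(k - 4)*(k + 4)*(k + 4)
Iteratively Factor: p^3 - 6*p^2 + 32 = (p + 2)*(p^2 - 8*p + 16) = (p - 4)*(p + 2)*(p - 4)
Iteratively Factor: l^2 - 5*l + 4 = (l - 4)*(l - 1)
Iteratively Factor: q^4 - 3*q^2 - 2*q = (q - 2)*(q^3 + 2*q^2 + q) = (q - 2)*(q + 1)*(q^2 + q) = (q - 2)*(q + 1)^2*(q)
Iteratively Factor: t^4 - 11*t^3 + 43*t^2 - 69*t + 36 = (t - 3)*(t^3 - 8*t^2 + 19*t - 12) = (t - 3)^2*(t^2 - 5*t + 4) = (t - 4)*(t - 3)^2*(t - 1)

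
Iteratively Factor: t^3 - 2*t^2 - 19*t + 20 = (t - 5)*(t^2 + 3*t - 4) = (t - 5)*(t - 1)*(t + 4)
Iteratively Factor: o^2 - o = (o - 1)*(o)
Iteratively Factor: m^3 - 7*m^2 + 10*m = (m - 5)*(m^2 - 2*m) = (m - 5)*(m - 2)*(m)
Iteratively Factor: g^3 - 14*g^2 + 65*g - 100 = (g - 4)*(g^2 - 10*g + 25) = (g - 5)*(g - 4)*(g - 5)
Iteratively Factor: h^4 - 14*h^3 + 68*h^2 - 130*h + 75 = (h - 3)*(h^3 - 11*h^2 + 35*h - 25) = (h - 5)*(h - 3)*(h^2 - 6*h + 5) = (h - 5)^2*(h - 3)*(h - 1)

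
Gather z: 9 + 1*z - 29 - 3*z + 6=-2*z - 14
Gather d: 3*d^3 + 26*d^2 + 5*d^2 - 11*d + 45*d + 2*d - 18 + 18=3*d^3 + 31*d^2 + 36*d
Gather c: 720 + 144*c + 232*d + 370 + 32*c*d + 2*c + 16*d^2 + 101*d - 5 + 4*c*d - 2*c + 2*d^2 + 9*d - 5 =c*(36*d + 144) + 18*d^2 + 342*d + 1080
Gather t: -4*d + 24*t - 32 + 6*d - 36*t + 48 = 2*d - 12*t + 16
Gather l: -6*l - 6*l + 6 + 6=12 - 12*l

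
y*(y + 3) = y^2 + 3*y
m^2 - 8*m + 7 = (m - 7)*(m - 1)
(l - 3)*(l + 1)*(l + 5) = l^3 + 3*l^2 - 13*l - 15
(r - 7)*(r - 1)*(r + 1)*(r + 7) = r^4 - 50*r^2 + 49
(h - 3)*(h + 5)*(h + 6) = h^3 + 8*h^2 - 3*h - 90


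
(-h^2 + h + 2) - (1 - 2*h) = -h^2 + 3*h + 1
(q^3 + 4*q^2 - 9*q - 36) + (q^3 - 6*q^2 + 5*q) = 2*q^3 - 2*q^2 - 4*q - 36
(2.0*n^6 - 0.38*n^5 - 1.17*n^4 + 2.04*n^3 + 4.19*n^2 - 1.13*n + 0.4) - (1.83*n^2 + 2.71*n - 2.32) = 2.0*n^6 - 0.38*n^5 - 1.17*n^4 + 2.04*n^3 + 2.36*n^2 - 3.84*n + 2.72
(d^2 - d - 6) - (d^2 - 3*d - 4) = 2*d - 2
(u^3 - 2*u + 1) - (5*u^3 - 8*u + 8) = -4*u^3 + 6*u - 7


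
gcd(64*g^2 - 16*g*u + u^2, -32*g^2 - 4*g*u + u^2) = -8*g + u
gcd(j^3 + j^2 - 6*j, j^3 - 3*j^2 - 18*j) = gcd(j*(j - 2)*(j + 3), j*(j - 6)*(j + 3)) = j^2 + 3*j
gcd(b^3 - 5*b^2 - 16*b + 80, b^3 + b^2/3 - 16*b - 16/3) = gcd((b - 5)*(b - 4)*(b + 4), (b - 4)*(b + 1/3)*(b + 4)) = b^2 - 16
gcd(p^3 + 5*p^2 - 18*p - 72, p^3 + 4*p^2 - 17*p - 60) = p^2 - p - 12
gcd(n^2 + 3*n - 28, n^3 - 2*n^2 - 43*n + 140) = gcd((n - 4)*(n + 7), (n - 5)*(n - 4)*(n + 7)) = n^2 + 3*n - 28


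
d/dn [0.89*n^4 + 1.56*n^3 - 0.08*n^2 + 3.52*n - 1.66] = 3.56*n^3 + 4.68*n^2 - 0.16*n + 3.52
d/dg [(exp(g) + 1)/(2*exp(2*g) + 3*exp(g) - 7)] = (-(exp(g) + 1)*(4*exp(g) + 3) + 2*exp(2*g) + 3*exp(g) - 7)*exp(g)/(2*exp(2*g) + 3*exp(g) - 7)^2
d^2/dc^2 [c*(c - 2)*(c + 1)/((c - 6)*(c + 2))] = 4*(11*c^3 + 54*c^2 + 180*c - 24)/(c^6 - 12*c^5 + 12*c^4 + 224*c^3 - 144*c^2 - 1728*c - 1728)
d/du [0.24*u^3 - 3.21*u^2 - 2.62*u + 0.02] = 0.72*u^2 - 6.42*u - 2.62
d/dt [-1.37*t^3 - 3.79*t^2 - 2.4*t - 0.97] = -4.11*t^2 - 7.58*t - 2.4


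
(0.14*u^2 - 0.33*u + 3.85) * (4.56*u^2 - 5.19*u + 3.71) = 0.6384*u^4 - 2.2314*u^3 + 19.7881*u^2 - 21.2058*u + 14.2835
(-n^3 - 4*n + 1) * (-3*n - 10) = 3*n^4 + 10*n^3 + 12*n^2 + 37*n - 10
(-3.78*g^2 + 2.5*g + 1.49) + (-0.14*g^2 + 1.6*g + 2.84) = -3.92*g^2 + 4.1*g + 4.33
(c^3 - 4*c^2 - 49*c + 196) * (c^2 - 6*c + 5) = c^5 - 10*c^4 - 20*c^3 + 470*c^2 - 1421*c + 980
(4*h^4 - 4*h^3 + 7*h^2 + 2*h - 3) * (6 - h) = -4*h^5 + 28*h^4 - 31*h^3 + 40*h^2 + 15*h - 18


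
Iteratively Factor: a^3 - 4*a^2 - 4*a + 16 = (a - 2)*(a^2 - 2*a - 8) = (a - 4)*(a - 2)*(a + 2)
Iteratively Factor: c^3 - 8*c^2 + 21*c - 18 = (c - 2)*(c^2 - 6*c + 9) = (c - 3)*(c - 2)*(c - 3)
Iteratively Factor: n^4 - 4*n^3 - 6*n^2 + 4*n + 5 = (n + 1)*(n^3 - 5*n^2 - n + 5) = (n - 5)*(n + 1)*(n^2 - 1) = (n - 5)*(n + 1)^2*(n - 1)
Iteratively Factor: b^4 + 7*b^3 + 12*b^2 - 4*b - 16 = (b + 4)*(b^3 + 3*b^2 - 4) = (b + 2)*(b + 4)*(b^2 + b - 2) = (b - 1)*(b + 2)*(b + 4)*(b + 2)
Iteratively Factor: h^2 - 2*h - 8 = (h + 2)*(h - 4)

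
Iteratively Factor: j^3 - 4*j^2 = (j)*(j^2 - 4*j) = j*(j - 4)*(j)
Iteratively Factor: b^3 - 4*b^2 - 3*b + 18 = (b + 2)*(b^2 - 6*b + 9) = (b - 3)*(b + 2)*(b - 3)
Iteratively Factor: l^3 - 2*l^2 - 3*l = (l)*(l^2 - 2*l - 3) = l*(l + 1)*(l - 3)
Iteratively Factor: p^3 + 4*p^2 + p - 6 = (p + 3)*(p^2 + p - 2) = (p + 2)*(p + 3)*(p - 1)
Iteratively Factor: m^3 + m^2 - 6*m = (m + 3)*(m^2 - 2*m) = (m - 2)*(m + 3)*(m)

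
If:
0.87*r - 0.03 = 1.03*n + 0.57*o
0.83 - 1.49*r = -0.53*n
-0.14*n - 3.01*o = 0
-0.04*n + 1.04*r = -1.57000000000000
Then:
No Solution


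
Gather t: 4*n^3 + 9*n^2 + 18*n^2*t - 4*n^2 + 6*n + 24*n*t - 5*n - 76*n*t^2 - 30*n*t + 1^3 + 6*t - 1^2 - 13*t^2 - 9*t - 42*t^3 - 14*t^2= 4*n^3 + 5*n^2 + n - 42*t^3 + t^2*(-76*n - 27) + t*(18*n^2 - 6*n - 3)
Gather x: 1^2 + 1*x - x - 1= 0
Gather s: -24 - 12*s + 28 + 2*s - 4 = -10*s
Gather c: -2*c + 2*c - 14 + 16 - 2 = 0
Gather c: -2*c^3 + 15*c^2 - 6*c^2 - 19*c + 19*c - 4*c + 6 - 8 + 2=-2*c^3 + 9*c^2 - 4*c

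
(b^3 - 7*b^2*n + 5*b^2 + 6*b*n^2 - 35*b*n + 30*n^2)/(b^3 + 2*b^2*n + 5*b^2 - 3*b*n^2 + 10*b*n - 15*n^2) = (b - 6*n)/(b + 3*n)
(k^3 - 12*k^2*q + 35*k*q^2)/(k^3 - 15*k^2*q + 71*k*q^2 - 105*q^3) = k/(k - 3*q)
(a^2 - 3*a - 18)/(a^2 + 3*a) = (a - 6)/a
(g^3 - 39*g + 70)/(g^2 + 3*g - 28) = (g^2 - 7*g + 10)/(g - 4)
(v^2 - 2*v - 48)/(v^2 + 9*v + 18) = (v - 8)/(v + 3)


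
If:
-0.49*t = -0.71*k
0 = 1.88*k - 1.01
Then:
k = 0.54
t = 0.78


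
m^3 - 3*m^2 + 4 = (m - 2)^2*(m + 1)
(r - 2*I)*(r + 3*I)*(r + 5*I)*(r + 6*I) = r^4 + 12*I*r^3 - 35*r^2 + 36*I*r - 180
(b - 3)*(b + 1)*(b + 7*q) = b^3 + 7*b^2*q - 2*b^2 - 14*b*q - 3*b - 21*q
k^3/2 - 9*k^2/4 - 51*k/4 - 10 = (k/2 + 1/2)*(k - 8)*(k + 5/2)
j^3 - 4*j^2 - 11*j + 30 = (j - 5)*(j - 2)*(j + 3)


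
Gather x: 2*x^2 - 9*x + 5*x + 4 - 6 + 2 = 2*x^2 - 4*x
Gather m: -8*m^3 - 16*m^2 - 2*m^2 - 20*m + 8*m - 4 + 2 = -8*m^3 - 18*m^2 - 12*m - 2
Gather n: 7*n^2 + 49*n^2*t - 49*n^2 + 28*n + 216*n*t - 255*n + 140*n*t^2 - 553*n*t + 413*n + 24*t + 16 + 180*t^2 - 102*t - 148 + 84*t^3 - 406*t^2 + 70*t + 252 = n^2*(49*t - 42) + n*(140*t^2 - 337*t + 186) + 84*t^3 - 226*t^2 - 8*t + 120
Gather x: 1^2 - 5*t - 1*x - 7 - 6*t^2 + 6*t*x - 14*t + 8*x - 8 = -6*t^2 - 19*t + x*(6*t + 7) - 14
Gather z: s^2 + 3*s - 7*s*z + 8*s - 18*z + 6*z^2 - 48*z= s^2 + 11*s + 6*z^2 + z*(-7*s - 66)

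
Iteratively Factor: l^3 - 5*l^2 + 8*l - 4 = (l - 1)*(l^2 - 4*l + 4) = (l - 2)*(l - 1)*(l - 2)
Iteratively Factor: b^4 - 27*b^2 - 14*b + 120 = (b - 5)*(b^3 + 5*b^2 - 2*b - 24) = (b - 5)*(b + 4)*(b^2 + b - 6) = (b - 5)*(b - 2)*(b + 4)*(b + 3)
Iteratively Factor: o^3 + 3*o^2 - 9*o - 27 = (o - 3)*(o^2 + 6*o + 9) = (o - 3)*(o + 3)*(o + 3)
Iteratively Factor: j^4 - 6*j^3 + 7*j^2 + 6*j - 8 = (j - 2)*(j^3 - 4*j^2 - j + 4) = (j - 2)*(j + 1)*(j^2 - 5*j + 4) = (j - 2)*(j - 1)*(j + 1)*(j - 4)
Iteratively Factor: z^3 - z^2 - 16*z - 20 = (z + 2)*(z^2 - 3*z - 10) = (z - 5)*(z + 2)*(z + 2)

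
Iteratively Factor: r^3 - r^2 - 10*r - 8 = (r + 2)*(r^2 - 3*r - 4) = (r + 1)*(r + 2)*(r - 4)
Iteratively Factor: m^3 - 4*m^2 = (m)*(m^2 - 4*m) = m^2*(m - 4)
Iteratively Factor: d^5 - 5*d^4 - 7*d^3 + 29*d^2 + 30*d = (d)*(d^4 - 5*d^3 - 7*d^2 + 29*d + 30) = d*(d + 1)*(d^3 - 6*d^2 - d + 30) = d*(d + 1)*(d + 2)*(d^2 - 8*d + 15) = d*(d - 3)*(d + 1)*(d + 2)*(d - 5)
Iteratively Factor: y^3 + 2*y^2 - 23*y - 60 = (y + 4)*(y^2 - 2*y - 15) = (y + 3)*(y + 4)*(y - 5)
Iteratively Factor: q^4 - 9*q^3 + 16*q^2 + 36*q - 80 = (q - 5)*(q^3 - 4*q^2 - 4*q + 16) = (q - 5)*(q - 2)*(q^2 - 2*q - 8) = (q - 5)*(q - 4)*(q - 2)*(q + 2)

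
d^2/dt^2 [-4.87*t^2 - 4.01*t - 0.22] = -9.74000000000000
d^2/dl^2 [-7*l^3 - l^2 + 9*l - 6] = -42*l - 2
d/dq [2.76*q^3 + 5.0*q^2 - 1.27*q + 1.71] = 8.28*q^2 + 10.0*q - 1.27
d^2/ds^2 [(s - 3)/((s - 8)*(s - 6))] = 2*(s^3 - 9*s^2 - 18*s + 228)/(s^6 - 42*s^5 + 732*s^4 - 6776*s^3 + 35136*s^2 - 96768*s + 110592)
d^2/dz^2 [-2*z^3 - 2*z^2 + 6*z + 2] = -12*z - 4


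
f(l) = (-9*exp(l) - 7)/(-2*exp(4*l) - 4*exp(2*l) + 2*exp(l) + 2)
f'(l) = (-9*exp(l) - 7)*(8*exp(4*l) + 8*exp(2*l) - 2*exp(l))/(-2*exp(4*l) - 4*exp(2*l) + 2*exp(l) + 2)^2 - 9*exp(l)/(-2*exp(4*l) - 4*exp(2*l) + 2*exp(l) + 2)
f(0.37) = 1.63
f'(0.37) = -5.46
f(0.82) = 0.41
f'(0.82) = -1.21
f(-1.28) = -4.25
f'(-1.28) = -1.33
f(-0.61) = -6.87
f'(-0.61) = -10.65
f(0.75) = 0.50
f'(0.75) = -1.50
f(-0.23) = -53.02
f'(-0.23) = -1347.73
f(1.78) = 0.02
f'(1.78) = -0.07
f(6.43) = 0.00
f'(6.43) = -0.00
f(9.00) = 0.00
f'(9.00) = 0.00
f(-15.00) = -3.50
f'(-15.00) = 0.00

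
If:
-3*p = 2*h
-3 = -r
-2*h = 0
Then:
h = 0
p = 0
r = 3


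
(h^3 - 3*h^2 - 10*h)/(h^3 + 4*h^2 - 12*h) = (h^2 - 3*h - 10)/(h^2 + 4*h - 12)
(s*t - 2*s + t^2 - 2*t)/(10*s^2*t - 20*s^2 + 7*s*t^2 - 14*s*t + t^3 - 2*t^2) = (s + t)/(10*s^2 + 7*s*t + t^2)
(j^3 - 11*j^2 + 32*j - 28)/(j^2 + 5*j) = (j^3 - 11*j^2 + 32*j - 28)/(j*(j + 5))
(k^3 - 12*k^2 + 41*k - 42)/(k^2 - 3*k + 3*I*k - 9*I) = (k^2 - 9*k + 14)/(k + 3*I)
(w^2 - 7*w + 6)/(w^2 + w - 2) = (w - 6)/(w + 2)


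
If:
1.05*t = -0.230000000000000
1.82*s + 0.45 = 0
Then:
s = -0.25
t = -0.22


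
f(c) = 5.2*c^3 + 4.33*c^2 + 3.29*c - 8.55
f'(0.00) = 3.29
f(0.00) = -8.55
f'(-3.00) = 117.71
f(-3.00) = -119.85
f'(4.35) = 336.15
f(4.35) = 515.72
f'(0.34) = 8.04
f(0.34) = -6.73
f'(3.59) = 235.43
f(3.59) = 299.66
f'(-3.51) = 165.09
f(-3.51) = -191.62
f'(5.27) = 482.19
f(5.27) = 890.13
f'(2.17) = 95.54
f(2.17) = 72.11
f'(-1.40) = 21.74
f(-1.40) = -18.94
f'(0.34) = 8.04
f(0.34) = -6.73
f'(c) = 15.6*c^2 + 8.66*c + 3.29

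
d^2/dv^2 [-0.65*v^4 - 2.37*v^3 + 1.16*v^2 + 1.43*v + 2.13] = -7.8*v^2 - 14.22*v + 2.32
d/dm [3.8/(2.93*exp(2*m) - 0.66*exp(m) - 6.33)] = (2.508 - 22.268*exp(m))*exp(m)/(-2.93*exp(2*m) + 0.66*exp(m) + 6.33)^2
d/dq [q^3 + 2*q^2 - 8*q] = 3*q^2 + 4*q - 8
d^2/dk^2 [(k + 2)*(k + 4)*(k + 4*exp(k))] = 4*k^2*exp(k) + 40*k*exp(k) + 6*k + 88*exp(k) + 12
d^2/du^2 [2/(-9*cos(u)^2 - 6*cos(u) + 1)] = 3*(216*sin(u)^4 - 156*sin(u)^2 - 131*cos(u) + 27*cos(3*u) - 120)/(-9*sin(u)^2 + 6*cos(u) + 8)^3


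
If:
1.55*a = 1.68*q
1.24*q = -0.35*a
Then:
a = 0.00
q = 0.00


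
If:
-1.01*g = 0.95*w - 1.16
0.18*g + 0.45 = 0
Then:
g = -2.50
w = 3.88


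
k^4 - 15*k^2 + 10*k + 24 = (k - 3)*(k - 2)*(k + 1)*(k + 4)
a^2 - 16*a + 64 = (a - 8)^2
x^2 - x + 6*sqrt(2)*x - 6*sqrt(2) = (x - 1)*(x + 6*sqrt(2))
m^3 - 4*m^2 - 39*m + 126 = (m - 7)*(m - 3)*(m + 6)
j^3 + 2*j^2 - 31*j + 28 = (j - 4)*(j - 1)*(j + 7)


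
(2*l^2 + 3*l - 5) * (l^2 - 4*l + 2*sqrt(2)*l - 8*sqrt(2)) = 2*l^4 - 5*l^3 + 4*sqrt(2)*l^3 - 17*l^2 - 10*sqrt(2)*l^2 - 34*sqrt(2)*l + 20*l + 40*sqrt(2)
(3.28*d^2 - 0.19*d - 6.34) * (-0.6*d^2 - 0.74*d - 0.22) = -1.968*d^4 - 2.3132*d^3 + 3.223*d^2 + 4.7334*d + 1.3948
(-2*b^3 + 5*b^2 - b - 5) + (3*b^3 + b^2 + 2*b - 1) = b^3 + 6*b^2 + b - 6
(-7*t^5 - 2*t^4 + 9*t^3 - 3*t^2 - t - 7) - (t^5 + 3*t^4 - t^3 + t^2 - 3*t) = -8*t^5 - 5*t^4 + 10*t^3 - 4*t^2 + 2*t - 7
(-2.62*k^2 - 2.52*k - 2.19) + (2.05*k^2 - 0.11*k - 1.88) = -0.57*k^2 - 2.63*k - 4.07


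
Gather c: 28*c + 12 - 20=28*c - 8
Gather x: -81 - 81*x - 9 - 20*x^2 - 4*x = -20*x^2 - 85*x - 90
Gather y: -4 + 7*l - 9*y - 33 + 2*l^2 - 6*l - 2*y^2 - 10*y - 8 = 2*l^2 + l - 2*y^2 - 19*y - 45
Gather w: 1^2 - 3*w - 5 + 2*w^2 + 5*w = 2*w^2 + 2*w - 4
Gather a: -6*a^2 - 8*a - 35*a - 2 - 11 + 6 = -6*a^2 - 43*a - 7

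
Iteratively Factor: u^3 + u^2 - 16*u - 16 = (u - 4)*(u^2 + 5*u + 4) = (u - 4)*(u + 1)*(u + 4)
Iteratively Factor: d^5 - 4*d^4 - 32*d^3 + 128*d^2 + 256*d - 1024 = (d - 4)*(d^4 - 32*d^2 + 256) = (d - 4)^2*(d^3 + 4*d^2 - 16*d - 64) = (d - 4)^3*(d^2 + 8*d + 16) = (d - 4)^3*(d + 4)*(d + 4)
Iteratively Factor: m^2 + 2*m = (m + 2)*(m)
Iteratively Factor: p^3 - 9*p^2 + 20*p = (p - 4)*(p^2 - 5*p) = (p - 5)*(p - 4)*(p)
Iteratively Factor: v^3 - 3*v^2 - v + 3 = (v + 1)*(v^2 - 4*v + 3) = (v - 1)*(v + 1)*(v - 3)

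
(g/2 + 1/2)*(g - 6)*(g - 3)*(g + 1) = g^4/2 - 7*g^3/2 + g^2/2 + 27*g/2 + 9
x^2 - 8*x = x*(x - 8)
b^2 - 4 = (b - 2)*(b + 2)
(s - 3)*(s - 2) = s^2 - 5*s + 6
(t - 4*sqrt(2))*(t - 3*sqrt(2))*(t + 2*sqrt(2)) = t^3 - 5*sqrt(2)*t^2 - 4*t + 48*sqrt(2)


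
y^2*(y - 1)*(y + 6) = y^4 + 5*y^3 - 6*y^2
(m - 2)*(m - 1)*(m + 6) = m^3 + 3*m^2 - 16*m + 12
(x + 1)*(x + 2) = x^2 + 3*x + 2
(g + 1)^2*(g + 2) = g^3 + 4*g^2 + 5*g + 2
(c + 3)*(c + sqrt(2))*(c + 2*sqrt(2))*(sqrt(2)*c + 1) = sqrt(2)*c^4 + 3*sqrt(2)*c^3 + 7*c^3 + 7*sqrt(2)*c^2 + 21*c^2 + 4*c + 21*sqrt(2)*c + 12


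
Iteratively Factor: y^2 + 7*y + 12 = (y + 4)*(y + 3)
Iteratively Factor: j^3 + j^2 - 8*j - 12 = (j - 3)*(j^2 + 4*j + 4) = (j - 3)*(j + 2)*(j + 2)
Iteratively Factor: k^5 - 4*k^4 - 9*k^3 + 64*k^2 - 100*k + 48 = (k - 1)*(k^4 - 3*k^3 - 12*k^2 + 52*k - 48) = (k - 3)*(k - 1)*(k^3 - 12*k + 16) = (k - 3)*(k - 2)*(k - 1)*(k^2 + 2*k - 8) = (k - 3)*(k - 2)*(k - 1)*(k + 4)*(k - 2)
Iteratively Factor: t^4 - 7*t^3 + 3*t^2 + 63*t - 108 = (t - 3)*(t^3 - 4*t^2 - 9*t + 36) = (t - 4)*(t - 3)*(t^2 - 9) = (t - 4)*(t - 3)*(t + 3)*(t - 3)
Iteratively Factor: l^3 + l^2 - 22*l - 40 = (l + 2)*(l^2 - l - 20) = (l - 5)*(l + 2)*(l + 4)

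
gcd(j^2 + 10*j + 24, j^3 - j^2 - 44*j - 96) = j + 4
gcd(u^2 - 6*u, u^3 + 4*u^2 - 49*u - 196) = 1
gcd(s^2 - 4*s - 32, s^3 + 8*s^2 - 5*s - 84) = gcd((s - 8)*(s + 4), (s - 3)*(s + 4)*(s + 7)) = s + 4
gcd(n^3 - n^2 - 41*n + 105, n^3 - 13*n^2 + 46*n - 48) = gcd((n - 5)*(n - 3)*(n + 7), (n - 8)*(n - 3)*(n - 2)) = n - 3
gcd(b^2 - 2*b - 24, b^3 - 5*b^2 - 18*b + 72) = b^2 - 2*b - 24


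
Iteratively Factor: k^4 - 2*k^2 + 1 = (k + 1)*(k^3 - k^2 - k + 1) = (k - 1)*(k + 1)*(k^2 - 1) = (k - 1)*(k + 1)^2*(k - 1)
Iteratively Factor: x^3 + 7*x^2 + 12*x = (x + 4)*(x^2 + 3*x) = (x + 3)*(x + 4)*(x)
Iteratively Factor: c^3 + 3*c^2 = (c + 3)*(c^2) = c*(c + 3)*(c)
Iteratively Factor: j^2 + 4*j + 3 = (j + 3)*(j + 1)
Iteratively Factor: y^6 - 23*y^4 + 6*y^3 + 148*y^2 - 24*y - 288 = (y - 3)*(y^5 + 3*y^4 - 14*y^3 - 36*y^2 + 40*y + 96) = (y - 3)*(y + 4)*(y^4 - y^3 - 10*y^2 + 4*y + 24) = (y - 3)^2*(y + 4)*(y^3 + 2*y^2 - 4*y - 8) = (y - 3)^2*(y + 2)*(y + 4)*(y^2 - 4) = (y - 3)^2*(y - 2)*(y + 2)*(y + 4)*(y + 2)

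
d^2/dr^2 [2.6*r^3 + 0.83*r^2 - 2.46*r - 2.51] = 15.6*r + 1.66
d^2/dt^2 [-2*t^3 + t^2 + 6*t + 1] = 2 - 12*t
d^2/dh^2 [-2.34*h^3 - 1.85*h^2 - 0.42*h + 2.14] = -14.04*h - 3.7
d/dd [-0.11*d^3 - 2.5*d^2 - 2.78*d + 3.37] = -0.33*d^2 - 5.0*d - 2.78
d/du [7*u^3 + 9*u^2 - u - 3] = 21*u^2 + 18*u - 1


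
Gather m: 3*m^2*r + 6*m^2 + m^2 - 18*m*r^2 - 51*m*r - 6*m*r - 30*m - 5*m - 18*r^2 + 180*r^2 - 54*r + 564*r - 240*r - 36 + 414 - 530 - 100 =m^2*(3*r + 7) + m*(-18*r^2 - 57*r - 35) + 162*r^2 + 270*r - 252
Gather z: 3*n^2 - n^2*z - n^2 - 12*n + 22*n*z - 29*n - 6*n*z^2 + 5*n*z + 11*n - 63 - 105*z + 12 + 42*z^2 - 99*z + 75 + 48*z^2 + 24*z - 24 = 2*n^2 - 30*n + z^2*(90 - 6*n) + z*(-n^2 + 27*n - 180)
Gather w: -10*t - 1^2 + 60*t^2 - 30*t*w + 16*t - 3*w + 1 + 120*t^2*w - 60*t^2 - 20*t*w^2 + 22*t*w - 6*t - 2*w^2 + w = w^2*(-20*t - 2) + w*(120*t^2 - 8*t - 2)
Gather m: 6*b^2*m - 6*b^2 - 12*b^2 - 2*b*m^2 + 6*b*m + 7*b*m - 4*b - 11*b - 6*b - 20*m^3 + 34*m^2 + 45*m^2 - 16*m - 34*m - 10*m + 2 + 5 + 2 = -18*b^2 - 21*b - 20*m^3 + m^2*(79 - 2*b) + m*(6*b^2 + 13*b - 60) + 9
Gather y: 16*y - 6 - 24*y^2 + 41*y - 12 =-24*y^2 + 57*y - 18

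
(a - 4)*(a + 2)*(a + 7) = a^3 + 5*a^2 - 22*a - 56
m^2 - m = m*(m - 1)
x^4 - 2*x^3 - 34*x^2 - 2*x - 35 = (x - 7)*(x + 5)*(x - I)*(x + I)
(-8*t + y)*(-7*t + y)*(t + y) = 56*t^3 + 41*t^2*y - 14*t*y^2 + y^3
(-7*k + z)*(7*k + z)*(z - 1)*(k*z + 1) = -49*k^3*z^2 + 49*k^3*z - 49*k^2*z + 49*k^2 + k*z^4 - k*z^3 + z^3 - z^2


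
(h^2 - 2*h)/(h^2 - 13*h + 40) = h*(h - 2)/(h^2 - 13*h + 40)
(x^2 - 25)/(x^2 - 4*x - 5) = (x + 5)/(x + 1)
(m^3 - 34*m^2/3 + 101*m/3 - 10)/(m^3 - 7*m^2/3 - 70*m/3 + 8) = (m - 5)/(m + 4)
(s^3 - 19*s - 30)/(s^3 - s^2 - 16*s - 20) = (s + 3)/(s + 2)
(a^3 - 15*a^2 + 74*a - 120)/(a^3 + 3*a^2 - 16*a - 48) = (a^2 - 11*a + 30)/(a^2 + 7*a + 12)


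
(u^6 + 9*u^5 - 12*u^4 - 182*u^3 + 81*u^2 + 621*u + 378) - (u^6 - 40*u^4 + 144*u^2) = 9*u^5 + 28*u^4 - 182*u^3 - 63*u^2 + 621*u + 378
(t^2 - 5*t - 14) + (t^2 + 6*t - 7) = 2*t^2 + t - 21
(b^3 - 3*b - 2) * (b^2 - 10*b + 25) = b^5 - 10*b^4 + 22*b^3 + 28*b^2 - 55*b - 50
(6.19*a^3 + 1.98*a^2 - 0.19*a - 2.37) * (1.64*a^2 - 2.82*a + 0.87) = 10.1516*a^5 - 14.2086*a^4 - 0.5099*a^3 - 1.6284*a^2 + 6.5181*a - 2.0619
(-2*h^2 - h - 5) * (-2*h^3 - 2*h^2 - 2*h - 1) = 4*h^5 + 6*h^4 + 16*h^3 + 14*h^2 + 11*h + 5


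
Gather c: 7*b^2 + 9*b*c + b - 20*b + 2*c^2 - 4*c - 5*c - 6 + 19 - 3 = 7*b^2 - 19*b + 2*c^2 + c*(9*b - 9) + 10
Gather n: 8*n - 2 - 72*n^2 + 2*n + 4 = -72*n^2 + 10*n + 2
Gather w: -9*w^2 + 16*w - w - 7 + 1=-9*w^2 + 15*w - 6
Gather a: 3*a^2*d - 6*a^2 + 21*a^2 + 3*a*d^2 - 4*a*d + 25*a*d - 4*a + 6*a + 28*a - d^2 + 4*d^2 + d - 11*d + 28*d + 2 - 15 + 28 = a^2*(3*d + 15) + a*(3*d^2 + 21*d + 30) + 3*d^2 + 18*d + 15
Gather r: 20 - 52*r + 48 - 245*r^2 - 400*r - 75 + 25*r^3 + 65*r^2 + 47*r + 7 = 25*r^3 - 180*r^2 - 405*r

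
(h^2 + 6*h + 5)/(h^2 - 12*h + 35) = (h^2 + 6*h + 5)/(h^2 - 12*h + 35)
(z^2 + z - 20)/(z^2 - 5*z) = (z^2 + z - 20)/(z*(z - 5))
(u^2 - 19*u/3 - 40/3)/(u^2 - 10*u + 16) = (u + 5/3)/(u - 2)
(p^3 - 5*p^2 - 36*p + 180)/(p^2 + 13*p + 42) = (p^2 - 11*p + 30)/(p + 7)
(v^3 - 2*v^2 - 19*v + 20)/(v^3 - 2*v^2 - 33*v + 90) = (v^2 + 3*v - 4)/(v^2 + 3*v - 18)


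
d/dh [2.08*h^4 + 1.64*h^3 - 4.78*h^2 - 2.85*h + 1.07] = 8.32*h^3 + 4.92*h^2 - 9.56*h - 2.85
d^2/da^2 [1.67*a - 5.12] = 0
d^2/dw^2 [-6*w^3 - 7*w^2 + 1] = -36*w - 14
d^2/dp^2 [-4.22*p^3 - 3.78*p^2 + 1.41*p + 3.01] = -25.32*p - 7.56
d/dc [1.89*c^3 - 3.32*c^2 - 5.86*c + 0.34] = 5.67*c^2 - 6.64*c - 5.86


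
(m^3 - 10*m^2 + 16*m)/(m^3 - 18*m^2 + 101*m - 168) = m*(m - 2)/(m^2 - 10*m + 21)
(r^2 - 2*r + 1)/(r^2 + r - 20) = (r^2 - 2*r + 1)/(r^2 + r - 20)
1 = 1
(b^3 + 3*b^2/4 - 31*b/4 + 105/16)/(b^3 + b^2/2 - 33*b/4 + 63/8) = (4*b - 5)/(2*(2*b - 3))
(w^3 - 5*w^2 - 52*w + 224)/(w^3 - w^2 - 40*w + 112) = (w - 8)/(w - 4)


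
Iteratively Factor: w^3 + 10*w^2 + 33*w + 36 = (w + 3)*(w^2 + 7*w + 12) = (w + 3)^2*(w + 4)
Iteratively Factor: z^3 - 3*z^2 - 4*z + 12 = (z - 2)*(z^2 - z - 6) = (z - 3)*(z - 2)*(z + 2)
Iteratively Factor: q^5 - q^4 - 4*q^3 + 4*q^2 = (q)*(q^4 - q^3 - 4*q^2 + 4*q) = q^2*(q^3 - q^2 - 4*q + 4) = q^2*(q - 1)*(q^2 - 4) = q^2*(q - 2)*(q - 1)*(q + 2)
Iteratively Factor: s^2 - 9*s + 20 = (s - 5)*(s - 4)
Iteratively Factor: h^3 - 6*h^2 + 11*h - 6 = (h - 3)*(h^2 - 3*h + 2) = (h - 3)*(h - 2)*(h - 1)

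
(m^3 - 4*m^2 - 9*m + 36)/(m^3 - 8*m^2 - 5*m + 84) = (m - 3)/(m - 7)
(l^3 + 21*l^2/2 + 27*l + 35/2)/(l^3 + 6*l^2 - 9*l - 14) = (l + 5/2)/(l - 2)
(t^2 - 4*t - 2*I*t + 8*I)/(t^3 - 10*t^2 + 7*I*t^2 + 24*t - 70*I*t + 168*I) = (t - 2*I)/(t^2 + t*(-6 + 7*I) - 42*I)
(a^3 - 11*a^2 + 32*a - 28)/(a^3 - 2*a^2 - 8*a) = (-a^3 + 11*a^2 - 32*a + 28)/(a*(-a^2 + 2*a + 8))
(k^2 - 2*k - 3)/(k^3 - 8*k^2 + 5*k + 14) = (k - 3)/(k^2 - 9*k + 14)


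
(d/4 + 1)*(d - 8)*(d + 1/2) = d^3/4 - 7*d^2/8 - 17*d/2 - 4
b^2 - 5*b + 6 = (b - 3)*(b - 2)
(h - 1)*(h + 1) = h^2 - 1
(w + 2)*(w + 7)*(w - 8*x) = w^3 - 8*w^2*x + 9*w^2 - 72*w*x + 14*w - 112*x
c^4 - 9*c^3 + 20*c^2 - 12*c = c*(c - 6)*(c - 2)*(c - 1)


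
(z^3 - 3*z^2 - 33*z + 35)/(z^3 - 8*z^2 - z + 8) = (z^2 - 2*z - 35)/(z^2 - 7*z - 8)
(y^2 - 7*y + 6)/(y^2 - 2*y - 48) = (-y^2 + 7*y - 6)/(-y^2 + 2*y + 48)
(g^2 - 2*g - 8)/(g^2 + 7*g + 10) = (g - 4)/(g + 5)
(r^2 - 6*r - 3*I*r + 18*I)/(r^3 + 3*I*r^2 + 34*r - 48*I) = (r - 6)/(r^2 + 6*I*r + 16)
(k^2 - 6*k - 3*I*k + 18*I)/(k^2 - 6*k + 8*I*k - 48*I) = (k - 3*I)/(k + 8*I)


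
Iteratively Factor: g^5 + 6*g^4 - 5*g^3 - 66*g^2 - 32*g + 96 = (g - 1)*(g^4 + 7*g^3 + 2*g^2 - 64*g - 96) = (g - 3)*(g - 1)*(g^3 + 10*g^2 + 32*g + 32) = (g - 3)*(g - 1)*(g + 2)*(g^2 + 8*g + 16) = (g - 3)*(g - 1)*(g + 2)*(g + 4)*(g + 4)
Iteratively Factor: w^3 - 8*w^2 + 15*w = (w - 3)*(w^2 - 5*w) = w*(w - 3)*(w - 5)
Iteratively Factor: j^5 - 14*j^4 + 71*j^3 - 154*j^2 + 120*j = (j)*(j^4 - 14*j^3 + 71*j^2 - 154*j + 120) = j*(j - 4)*(j^3 - 10*j^2 + 31*j - 30) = j*(j - 4)*(j - 3)*(j^2 - 7*j + 10) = j*(j - 4)*(j - 3)*(j - 2)*(j - 5)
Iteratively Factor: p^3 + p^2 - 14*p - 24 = (p - 4)*(p^2 + 5*p + 6) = (p - 4)*(p + 2)*(p + 3)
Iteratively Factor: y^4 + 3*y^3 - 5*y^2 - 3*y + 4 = (y + 1)*(y^3 + 2*y^2 - 7*y + 4) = (y - 1)*(y + 1)*(y^2 + 3*y - 4) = (y - 1)*(y + 1)*(y + 4)*(y - 1)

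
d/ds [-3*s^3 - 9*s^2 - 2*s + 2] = -9*s^2 - 18*s - 2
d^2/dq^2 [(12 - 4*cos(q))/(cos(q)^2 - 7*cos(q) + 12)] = 4*(cos(q)^2 + 4*cos(q) - 2)/(cos(q) - 4)^3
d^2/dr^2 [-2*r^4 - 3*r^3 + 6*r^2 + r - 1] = -24*r^2 - 18*r + 12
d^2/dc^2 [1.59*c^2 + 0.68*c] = 3.18000000000000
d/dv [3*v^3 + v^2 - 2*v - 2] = 9*v^2 + 2*v - 2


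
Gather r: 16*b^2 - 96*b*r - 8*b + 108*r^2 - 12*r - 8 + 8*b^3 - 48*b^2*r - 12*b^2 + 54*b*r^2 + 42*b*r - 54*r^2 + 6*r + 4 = 8*b^3 + 4*b^2 - 8*b + r^2*(54*b + 54) + r*(-48*b^2 - 54*b - 6) - 4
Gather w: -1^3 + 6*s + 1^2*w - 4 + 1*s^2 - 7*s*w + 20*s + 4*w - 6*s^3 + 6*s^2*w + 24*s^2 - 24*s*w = -6*s^3 + 25*s^2 + 26*s + w*(6*s^2 - 31*s + 5) - 5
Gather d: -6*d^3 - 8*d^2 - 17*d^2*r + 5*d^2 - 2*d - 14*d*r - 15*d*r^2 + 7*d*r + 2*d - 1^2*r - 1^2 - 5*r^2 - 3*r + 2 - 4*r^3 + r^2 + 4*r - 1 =-6*d^3 + d^2*(-17*r - 3) + d*(-15*r^2 - 7*r) - 4*r^3 - 4*r^2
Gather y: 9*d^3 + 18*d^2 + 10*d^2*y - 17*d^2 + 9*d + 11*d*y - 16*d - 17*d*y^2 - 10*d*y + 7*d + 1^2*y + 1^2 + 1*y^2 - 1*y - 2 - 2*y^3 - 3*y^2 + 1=9*d^3 + d^2 - 2*y^3 + y^2*(-17*d - 2) + y*(10*d^2 + d)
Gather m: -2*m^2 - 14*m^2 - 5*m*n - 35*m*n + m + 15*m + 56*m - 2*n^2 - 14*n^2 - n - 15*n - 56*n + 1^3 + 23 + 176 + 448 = -16*m^2 + m*(72 - 40*n) - 16*n^2 - 72*n + 648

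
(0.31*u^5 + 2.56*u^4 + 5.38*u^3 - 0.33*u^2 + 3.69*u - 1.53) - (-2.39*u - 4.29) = 0.31*u^5 + 2.56*u^4 + 5.38*u^3 - 0.33*u^2 + 6.08*u + 2.76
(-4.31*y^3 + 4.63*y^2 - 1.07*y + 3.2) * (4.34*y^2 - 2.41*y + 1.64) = -18.7054*y^5 + 30.4813*y^4 - 22.8705*y^3 + 24.0599*y^2 - 9.4668*y + 5.248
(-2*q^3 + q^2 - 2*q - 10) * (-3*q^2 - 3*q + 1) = 6*q^5 + 3*q^4 + q^3 + 37*q^2 + 28*q - 10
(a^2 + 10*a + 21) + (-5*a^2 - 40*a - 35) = -4*a^2 - 30*a - 14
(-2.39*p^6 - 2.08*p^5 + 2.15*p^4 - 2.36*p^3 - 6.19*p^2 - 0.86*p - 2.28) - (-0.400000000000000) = -2.39*p^6 - 2.08*p^5 + 2.15*p^4 - 2.36*p^3 - 6.19*p^2 - 0.86*p - 1.88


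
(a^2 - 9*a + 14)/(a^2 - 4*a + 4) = (a - 7)/(a - 2)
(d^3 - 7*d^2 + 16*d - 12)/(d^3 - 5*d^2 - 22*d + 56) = (d^2 - 5*d + 6)/(d^2 - 3*d - 28)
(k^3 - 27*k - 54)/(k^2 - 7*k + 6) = (k^2 + 6*k + 9)/(k - 1)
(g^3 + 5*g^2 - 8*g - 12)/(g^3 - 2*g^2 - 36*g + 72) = (g + 1)/(g - 6)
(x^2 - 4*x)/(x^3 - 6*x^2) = (x - 4)/(x*(x - 6))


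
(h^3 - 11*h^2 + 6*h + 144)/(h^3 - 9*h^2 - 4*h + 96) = (h - 6)/(h - 4)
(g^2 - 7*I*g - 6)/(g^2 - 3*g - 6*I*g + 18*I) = (g - I)/(g - 3)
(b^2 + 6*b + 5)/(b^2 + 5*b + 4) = (b + 5)/(b + 4)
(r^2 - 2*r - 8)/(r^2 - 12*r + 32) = (r + 2)/(r - 8)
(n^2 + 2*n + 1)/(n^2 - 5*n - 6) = (n + 1)/(n - 6)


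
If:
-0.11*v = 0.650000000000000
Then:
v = -5.91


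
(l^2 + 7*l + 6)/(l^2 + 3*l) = (l^2 + 7*l + 6)/(l*(l + 3))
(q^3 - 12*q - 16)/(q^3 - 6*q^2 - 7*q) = (-q^3 + 12*q + 16)/(q*(-q^2 + 6*q + 7))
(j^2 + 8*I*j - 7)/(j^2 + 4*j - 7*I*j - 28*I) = (j^2 + 8*I*j - 7)/(j^2 + j*(4 - 7*I) - 28*I)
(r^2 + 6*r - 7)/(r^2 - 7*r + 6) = (r + 7)/(r - 6)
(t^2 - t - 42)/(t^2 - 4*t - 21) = (t + 6)/(t + 3)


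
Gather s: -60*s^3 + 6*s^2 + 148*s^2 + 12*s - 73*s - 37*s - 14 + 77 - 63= -60*s^3 + 154*s^2 - 98*s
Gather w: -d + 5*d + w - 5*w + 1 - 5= 4*d - 4*w - 4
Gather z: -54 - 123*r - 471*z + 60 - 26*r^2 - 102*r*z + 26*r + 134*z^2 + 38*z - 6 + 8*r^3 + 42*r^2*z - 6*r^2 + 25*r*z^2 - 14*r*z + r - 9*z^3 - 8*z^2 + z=8*r^3 - 32*r^2 - 96*r - 9*z^3 + z^2*(25*r + 126) + z*(42*r^2 - 116*r - 432)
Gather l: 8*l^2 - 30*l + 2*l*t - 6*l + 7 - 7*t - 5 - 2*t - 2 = 8*l^2 + l*(2*t - 36) - 9*t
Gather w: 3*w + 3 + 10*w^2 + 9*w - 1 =10*w^2 + 12*w + 2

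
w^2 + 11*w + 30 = (w + 5)*(w + 6)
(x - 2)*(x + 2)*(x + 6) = x^3 + 6*x^2 - 4*x - 24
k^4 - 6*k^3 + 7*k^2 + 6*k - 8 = (k - 4)*(k - 2)*(k - 1)*(k + 1)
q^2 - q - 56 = (q - 8)*(q + 7)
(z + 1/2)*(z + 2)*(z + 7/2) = z^3 + 6*z^2 + 39*z/4 + 7/2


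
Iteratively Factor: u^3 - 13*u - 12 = (u + 1)*(u^2 - u - 12) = (u - 4)*(u + 1)*(u + 3)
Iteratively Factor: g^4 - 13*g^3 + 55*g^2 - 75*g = (g - 3)*(g^3 - 10*g^2 + 25*g) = g*(g - 3)*(g^2 - 10*g + 25) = g*(g - 5)*(g - 3)*(g - 5)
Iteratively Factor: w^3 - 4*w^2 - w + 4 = (w - 4)*(w^2 - 1) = (w - 4)*(w + 1)*(w - 1)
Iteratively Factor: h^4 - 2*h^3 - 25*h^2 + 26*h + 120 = (h + 2)*(h^3 - 4*h^2 - 17*h + 60) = (h + 2)*(h + 4)*(h^2 - 8*h + 15) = (h - 3)*(h + 2)*(h + 4)*(h - 5)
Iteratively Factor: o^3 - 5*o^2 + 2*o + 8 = (o - 2)*(o^2 - 3*o - 4) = (o - 4)*(o - 2)*(o + 1)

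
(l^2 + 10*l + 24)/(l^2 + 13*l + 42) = (l + 4)/(l + 7)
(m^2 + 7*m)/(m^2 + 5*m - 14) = m/(m - 2)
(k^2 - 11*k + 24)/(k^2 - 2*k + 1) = (k^2 - 11*k + 24)/(k^2 - 2*k + 1)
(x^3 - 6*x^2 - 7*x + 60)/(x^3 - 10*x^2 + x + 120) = (x - 4)/(x - 8)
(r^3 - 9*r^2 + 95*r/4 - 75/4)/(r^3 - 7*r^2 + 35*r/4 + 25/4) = (2*r - 3)/(2*r + 1)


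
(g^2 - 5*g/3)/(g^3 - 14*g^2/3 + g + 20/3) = g/(g^2 - 3*g - 4)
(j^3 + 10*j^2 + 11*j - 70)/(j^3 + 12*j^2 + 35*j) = (j - 2)/j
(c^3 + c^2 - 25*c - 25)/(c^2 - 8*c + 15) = (c^2 + 6*c + 5)/(c - 3)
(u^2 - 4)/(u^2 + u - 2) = (u - 2)/(u - 1)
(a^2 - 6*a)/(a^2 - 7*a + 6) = a/(a - 1)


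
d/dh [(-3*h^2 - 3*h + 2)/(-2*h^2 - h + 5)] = (-3*h^2 - 22*h - 13)/(4*h^4 + 4*h^3 - 19*h^2 - 10*h + 25)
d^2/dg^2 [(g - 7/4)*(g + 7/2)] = 2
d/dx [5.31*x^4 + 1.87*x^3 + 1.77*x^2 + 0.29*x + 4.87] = 21.24*x^3 + 5.61*x^2 + 3.54*x + 0.29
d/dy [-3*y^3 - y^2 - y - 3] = -9*y^2 - 2*y - 1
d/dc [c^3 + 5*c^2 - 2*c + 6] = 3*c^2 + 10*c - 2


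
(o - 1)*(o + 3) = o^2 + 2*o - 3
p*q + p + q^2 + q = (p + q)*(q + 1)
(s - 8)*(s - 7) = s^2 - 15*s + 56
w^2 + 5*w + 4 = (w + 1)*(w + 4)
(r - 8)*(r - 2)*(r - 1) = r^3 - 11*r^2 + 26*r - 16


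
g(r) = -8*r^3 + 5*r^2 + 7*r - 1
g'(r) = -24*r^2 + 10*r + 7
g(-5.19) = 1215.74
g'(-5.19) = -691.37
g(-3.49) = 375.54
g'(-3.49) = -320.22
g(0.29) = 1.26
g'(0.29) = 7.88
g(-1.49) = 26.13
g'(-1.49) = -61.18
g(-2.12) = 82.86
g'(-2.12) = -122.07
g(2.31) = -56.76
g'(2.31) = -97.97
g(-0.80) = 0.70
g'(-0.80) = -16.36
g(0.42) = 2.23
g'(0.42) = 6.97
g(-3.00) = 239.00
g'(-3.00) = -239.00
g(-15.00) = 28019.00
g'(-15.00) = -5543.00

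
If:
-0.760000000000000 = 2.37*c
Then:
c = -0.32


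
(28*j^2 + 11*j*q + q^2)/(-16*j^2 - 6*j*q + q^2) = (28*j^2 + 11*j*q + q^2)/(-16*j^2 - 6*j*q + q^2)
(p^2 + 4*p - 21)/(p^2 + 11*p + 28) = (p - 3)/(p + 4)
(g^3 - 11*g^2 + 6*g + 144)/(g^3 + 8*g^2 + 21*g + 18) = (g^2 - 14*g + 48)/(g^2 + 5*g + 6)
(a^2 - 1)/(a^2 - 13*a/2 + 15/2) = 2*(a^2 - 1)/(2*a^2 - 13*a + 15)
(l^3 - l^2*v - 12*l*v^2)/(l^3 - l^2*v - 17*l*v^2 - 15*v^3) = l*(-l + 4*v)/(-l^2 + 4*l*v + 5*v^2)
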